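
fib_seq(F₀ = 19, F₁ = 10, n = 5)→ F_2 = F_1 + F_0 = 29
F_3 = F_2 + F_1 = 39
F_4 = F_3 + F_2 = 68
= [19, 10, 29, 39, 68]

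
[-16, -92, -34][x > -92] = keep x where x > -92: -16✓, -92✗, -34✓
= [-16, -34]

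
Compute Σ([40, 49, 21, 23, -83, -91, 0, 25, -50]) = -66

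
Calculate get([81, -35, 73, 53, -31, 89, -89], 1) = -35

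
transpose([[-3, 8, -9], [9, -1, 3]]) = [[-3, 9], [8, -1], [-9, 3]]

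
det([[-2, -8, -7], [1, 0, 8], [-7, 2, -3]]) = 442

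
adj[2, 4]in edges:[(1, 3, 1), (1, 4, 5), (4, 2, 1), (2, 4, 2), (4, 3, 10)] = 2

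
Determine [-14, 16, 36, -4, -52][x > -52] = keep x where x > -52: -14✓, 16✓, 36✓, -4✓, -52✗
= [-14, 16, 36, -4]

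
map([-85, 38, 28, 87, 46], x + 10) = -85+10=-75, 38+10=48, 28+10=38, 87+10=97, 46+10=56
= [-75, 48, 38, 97, 56]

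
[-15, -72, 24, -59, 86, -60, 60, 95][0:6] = [-15, -72, 24, -59, 86, -60]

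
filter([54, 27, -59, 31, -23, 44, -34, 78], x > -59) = [54, 27, 31, -23, 44, -34, 78]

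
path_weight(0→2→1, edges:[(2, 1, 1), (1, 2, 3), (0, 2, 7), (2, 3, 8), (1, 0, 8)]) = w(0→2)=7 + w(2→1)=1
= 8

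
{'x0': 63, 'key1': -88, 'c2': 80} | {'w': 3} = {'x0': 63, 'key1': -88, 'c2': 80, 'w': 3}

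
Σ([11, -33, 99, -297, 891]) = 671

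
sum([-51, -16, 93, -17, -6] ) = (-51) + (-16) + 93 + (-17) + (-6)
= 3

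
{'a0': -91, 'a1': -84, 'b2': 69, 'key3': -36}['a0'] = -91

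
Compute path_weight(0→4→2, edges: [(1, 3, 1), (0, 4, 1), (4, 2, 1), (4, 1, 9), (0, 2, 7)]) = w(0→4)=1 + w(4→2)=1
= 2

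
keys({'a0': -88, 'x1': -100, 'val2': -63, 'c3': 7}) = ['a0', 'x1', 'val2', 'c3']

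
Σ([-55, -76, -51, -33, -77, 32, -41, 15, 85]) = -201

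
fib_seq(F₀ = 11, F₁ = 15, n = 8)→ F_2 = F_1 + F_0 = 26
F_3 = F_2 + F_1 = 41
F_4 = F_3 + F_2 = 67
...
= [11, 15, 26, 41, 67, 108, 175, 283]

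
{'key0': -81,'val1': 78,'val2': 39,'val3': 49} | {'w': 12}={'key0': -81, 'val1': 78, 'val2': 39, 'val3': 49, 'w': 12}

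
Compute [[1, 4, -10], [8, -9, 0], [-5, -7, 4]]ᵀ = [[1, 8, -5], [4, -9, -7], [-10, 0, 4]]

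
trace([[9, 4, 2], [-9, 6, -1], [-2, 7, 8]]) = 23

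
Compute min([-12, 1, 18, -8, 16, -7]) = -12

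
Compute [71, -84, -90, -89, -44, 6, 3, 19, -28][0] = 71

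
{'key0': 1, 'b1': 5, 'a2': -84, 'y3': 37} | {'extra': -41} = {'key0': 1, 'b1': 5, 'a2': -84, 'y3': 37, 'extra': -41}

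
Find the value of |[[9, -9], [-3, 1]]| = (9)*(1) - (-9)*(-3)
= -18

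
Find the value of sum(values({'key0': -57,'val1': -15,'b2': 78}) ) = 6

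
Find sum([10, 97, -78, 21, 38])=10 + 97 + (-78) + 21 + 38
= 88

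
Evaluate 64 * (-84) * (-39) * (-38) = -7967232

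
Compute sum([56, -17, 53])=56 + (-17) + 53
= 92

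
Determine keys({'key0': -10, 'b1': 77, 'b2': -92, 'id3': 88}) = ['key0', 'b1', 'b2', 'id3']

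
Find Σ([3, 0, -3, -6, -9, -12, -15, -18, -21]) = 3 + 0 + (-3) + (-6) + (-9) + (-12) + (-15) + (-18) + (-21)
= -81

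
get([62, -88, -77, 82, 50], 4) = 50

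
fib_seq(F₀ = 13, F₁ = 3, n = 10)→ [13, 3, 16, 19, 35, 54, 89, 143, 232, 375]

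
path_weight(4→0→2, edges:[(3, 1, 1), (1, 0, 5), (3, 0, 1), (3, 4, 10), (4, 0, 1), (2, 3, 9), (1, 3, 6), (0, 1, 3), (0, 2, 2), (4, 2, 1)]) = w(4→0)=1 + w(0→2)=2
= 3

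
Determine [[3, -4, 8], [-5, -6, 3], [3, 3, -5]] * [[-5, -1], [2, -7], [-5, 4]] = C[0][0] = (3)*(-5) + (-4)*(2) + (8)*(-5) = -63
C[0][1] = (3)*(-1) + (-4)*(-7) + (8)*(4) = 57
C[1][0] = (-5)*(-5) + (-6)*(2) + (3)*(-5) = -2
C[1][1] = (-5)*(-1) + (-6)*(-7) + (3)*(4) = 59
C[2][0] = (3)*(-5) + (3)*(2) + (-5)*(-5) = 16
C[2][1] = (3)*(-1) + (3)*(-7) + (-5)*(4) = -44
= [[-63, 57], [-2, 59], [16, -44]]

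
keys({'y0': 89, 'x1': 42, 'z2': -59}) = ['y0', 'x1', 'z2']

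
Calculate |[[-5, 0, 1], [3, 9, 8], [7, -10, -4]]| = (1)*(-5)*det([[9, 8], [-10, -4]]) + (-1)*(0)*det([[3, 8], [7, -4]]) + (1)*(1)*det([[3, 9], [7, -10]])
= -220 + 0 + -93
= -313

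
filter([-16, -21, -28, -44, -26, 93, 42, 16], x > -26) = keep x where x > -26: -16✓, -21✓, -28✗, -44✗, -26✗, 93✓, 42✓, 16✓
= [-16, -21, 93, 42, 16]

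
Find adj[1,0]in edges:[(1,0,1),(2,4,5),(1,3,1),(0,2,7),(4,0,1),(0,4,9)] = 1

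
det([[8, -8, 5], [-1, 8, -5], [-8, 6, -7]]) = (1)*(8)*det([[8, -5], [6, -7]]) + (-1)*(-8)*det([[-1, -5], [-8, -7]]) + (1)*(5)*det([[-1, 8], [-8, 6]])
= -208 + -264 + 290
= -182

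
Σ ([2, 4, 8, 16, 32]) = 2 + 4 + 8 + 16 + 32
= 62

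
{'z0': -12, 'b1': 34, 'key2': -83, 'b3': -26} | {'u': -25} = {'z0': -12, 'b1': 34, 'key2': -83, 'b3': -26, 'u': -25}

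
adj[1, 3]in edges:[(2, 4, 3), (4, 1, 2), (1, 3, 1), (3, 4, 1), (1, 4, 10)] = 1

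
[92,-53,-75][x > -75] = [92, -53]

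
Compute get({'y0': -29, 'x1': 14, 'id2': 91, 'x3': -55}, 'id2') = 91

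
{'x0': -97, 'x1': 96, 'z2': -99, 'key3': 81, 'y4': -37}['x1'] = 96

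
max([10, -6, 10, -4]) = 10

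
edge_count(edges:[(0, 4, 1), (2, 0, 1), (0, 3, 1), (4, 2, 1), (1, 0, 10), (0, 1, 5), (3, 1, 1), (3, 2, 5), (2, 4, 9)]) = 9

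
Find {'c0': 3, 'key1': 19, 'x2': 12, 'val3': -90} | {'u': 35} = {'c0': 3, 'key1': 19, 'x2': 12, 'val3': -90, 'u': 35}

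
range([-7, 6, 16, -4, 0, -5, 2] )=23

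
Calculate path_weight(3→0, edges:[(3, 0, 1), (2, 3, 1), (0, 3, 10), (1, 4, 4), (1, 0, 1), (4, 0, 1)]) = w(3→0)=1
= 1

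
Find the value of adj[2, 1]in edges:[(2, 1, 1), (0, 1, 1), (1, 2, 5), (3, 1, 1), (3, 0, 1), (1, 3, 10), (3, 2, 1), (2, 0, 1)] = 1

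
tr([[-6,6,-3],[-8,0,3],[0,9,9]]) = 3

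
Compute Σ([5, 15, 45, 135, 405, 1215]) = 5 + 15 + 45 + 135 + 405 + 1215
= 1820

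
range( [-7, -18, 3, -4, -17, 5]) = 23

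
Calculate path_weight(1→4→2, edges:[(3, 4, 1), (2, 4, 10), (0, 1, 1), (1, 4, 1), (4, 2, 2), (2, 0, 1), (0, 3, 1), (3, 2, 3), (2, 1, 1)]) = w(1→4)=1 + w(4→2)=2
= 3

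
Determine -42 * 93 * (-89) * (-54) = -18772236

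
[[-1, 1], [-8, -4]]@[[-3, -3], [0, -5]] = [[3, -2], [24, 44]]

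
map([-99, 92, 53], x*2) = -99*2=-198, 92*2=184, 53*2=106
= [-198, 184, 106]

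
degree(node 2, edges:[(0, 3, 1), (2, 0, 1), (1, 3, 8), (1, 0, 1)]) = incident: (2,0)
= 1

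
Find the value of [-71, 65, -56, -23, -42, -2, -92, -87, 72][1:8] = [65, -56, -23, -42, -2, -92, -87]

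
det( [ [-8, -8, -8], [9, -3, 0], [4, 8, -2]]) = -864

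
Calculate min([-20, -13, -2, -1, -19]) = -20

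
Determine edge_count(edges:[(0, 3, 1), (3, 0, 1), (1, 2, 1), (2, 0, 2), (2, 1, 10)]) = 5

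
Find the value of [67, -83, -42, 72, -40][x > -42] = keep x where x > -42: 67✓, -83✗, -42✗, 72✓, -40✓
= [67, 72, -40]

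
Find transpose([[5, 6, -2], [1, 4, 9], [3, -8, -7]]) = [[5, 1, 3], [6, 4, -8], [-2, 9, -7]]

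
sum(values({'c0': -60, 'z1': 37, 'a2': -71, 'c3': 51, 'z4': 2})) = -41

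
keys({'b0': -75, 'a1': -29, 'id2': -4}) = ['b0', 'a1', 'id2']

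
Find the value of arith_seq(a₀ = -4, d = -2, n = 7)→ a_0 = -4 + 0*-2 = -4
a_1 = -4 + 1*-2 = -6
a_2 = -4 + 2*-2 = -8
...
= [-4, -6, -8, -10, -12, -14, -16]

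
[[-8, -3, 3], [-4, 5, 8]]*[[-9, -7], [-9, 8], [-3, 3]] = C[0][0] = (-8)*(-9) + (-3)*(-9) + (3)*(-3) = 90
C[0][1] = (-8)*(-7) + (-3)*(8) + (3)*(3) = 41
C[1][0] = (-4)*(-9) + (5)*(-9) + (8)*(-3) = -33
C[1][1] = (-4)*(-7) + (5)*(8) + (8)*(3) = 92
= [[90, 41], [-33, 92]]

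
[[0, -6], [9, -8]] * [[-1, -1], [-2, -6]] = C[0][0] = (0)*(-1) + (-6)*(-2) = 12
C[0][1] = (0)*(-1) + (-6)*(-6) = 36
C[1][0] = (9)*(-1) + (-8)*(-2) = 7
C[1][1] = (9)*(-1) + (-8)*(-6) = 39
= [[12, 36], [7, 39]]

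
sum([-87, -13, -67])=(-87) + (-13) + (-67)
= -167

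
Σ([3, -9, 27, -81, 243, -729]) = -546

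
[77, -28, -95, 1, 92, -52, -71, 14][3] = 1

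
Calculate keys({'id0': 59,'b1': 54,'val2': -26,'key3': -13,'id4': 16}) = ['id0', 'b1', 'val2', 'key3', 'id4']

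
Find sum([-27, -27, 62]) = (-27) + (-27) + 62
= 8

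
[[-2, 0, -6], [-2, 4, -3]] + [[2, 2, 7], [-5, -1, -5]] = [[0, 2, 1], [-7, 3, -8]]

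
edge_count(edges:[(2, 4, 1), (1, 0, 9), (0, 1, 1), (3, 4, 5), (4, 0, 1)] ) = 5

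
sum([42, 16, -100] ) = -42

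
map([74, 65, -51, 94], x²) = [5476, 4225, 2601, 8836]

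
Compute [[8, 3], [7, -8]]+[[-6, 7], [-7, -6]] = [[2, 10], [0, -14]]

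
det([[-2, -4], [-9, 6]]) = (-2)*(6) - (-4)*(-9)
= -48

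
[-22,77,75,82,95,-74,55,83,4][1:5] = [77, 75, 82, 95]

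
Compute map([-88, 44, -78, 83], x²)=[7744, 1936, 6084, 6889]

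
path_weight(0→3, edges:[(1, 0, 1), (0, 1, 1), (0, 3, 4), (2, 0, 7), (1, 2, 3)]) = w(0→3)=4
= 4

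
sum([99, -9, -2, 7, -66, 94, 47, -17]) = 99 + (-9) + (-2) + 7 + (-66) + 94 + 47 + (-17)
= 153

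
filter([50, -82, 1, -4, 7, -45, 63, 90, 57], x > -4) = keep x where x > -4: 50✓, -82✗, 1✓, -4✗, 7✓, -45✗, 63✓, 90✓, 57✓
= [50, 1, 7, 63, 90, 57]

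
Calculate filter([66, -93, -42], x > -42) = [66]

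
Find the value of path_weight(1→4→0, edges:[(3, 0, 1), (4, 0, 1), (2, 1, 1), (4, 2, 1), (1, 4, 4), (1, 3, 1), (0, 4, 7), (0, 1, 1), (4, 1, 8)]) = w(1→4)=4 + w(4→0)=1
= 5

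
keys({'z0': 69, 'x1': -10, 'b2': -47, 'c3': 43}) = ['z0', 'x1', 'b2', 'c3']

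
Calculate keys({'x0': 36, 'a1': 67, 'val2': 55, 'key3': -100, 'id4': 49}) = ['x0', 'a1', 'val2', 'key3', 'id4']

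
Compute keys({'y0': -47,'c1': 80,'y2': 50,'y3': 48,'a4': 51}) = ['y0', 'c1', 'y2', 'y3', 'a4']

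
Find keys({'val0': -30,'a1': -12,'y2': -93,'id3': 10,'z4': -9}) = ['val0', 'a1', 'y2', 'id3', 'z4']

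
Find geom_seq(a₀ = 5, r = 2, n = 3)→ [5, 10, 20]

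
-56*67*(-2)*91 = 682864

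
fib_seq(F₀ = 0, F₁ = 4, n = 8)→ [0, 4, 4, 8, 12, 20, 32, 52]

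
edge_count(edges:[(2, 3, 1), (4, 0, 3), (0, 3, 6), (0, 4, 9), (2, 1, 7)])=5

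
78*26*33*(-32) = -2141568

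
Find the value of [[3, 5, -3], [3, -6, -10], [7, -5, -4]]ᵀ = [[3, 3, 7], [5, -6, -5], [-3, -10, -4]]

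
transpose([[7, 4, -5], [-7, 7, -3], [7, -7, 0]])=[[7, -7, 7], [4, 7, -7], [-5, -3, 0]]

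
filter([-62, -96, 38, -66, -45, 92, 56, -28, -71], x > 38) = keep x where x > 38: -62✗, -96✗, 38✗, -66✗, -45✗, 92✓, 56✓, -28✗, -71✗
= [92, 56]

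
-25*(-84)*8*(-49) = -823200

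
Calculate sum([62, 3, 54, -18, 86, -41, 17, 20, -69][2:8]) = slice → [54, -18, 86, -41, 17, 20]
54 + (-18) + 86 + (-41) + 17 + 20
= 118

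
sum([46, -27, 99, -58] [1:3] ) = slice → [-27, 99]
(-27) + 99
= 72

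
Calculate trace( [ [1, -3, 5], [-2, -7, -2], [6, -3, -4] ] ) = -10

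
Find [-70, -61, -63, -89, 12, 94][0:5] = [-70, -61, -63, -89, 12]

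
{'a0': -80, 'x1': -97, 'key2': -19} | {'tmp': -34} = {'a0': -80, 'x1': -97, 'key2': -19, 'tmp': -34}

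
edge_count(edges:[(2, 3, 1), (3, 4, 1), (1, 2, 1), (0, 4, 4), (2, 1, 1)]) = 5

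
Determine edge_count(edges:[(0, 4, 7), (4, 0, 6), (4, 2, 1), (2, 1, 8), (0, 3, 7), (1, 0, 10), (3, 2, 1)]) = 7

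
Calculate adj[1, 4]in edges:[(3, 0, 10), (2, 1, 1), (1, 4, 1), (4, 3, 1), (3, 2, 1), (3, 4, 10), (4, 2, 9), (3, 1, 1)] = 1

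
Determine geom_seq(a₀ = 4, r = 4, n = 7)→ [4, 16, 64, 256, 1024, 4096, 16384]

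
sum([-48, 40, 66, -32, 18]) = (-48) + 40 + 66 + (-32) + 18
= 44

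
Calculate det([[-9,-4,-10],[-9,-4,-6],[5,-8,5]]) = -368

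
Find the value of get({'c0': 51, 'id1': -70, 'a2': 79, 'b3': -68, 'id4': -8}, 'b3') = -68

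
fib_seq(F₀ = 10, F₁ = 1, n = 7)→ F_2 = F_1 + F_0 = 11
F_3 = F_2 + F_1 = 12
F_4 = F_3 + F_2 = 23
...
= [10, 1, 11, 12, 23, 35, 58]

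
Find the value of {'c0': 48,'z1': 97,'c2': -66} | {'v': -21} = {'c0': 48, 'z1': 97, 'c2': -66, 'v': -21}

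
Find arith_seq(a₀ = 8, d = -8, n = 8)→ [8, 0, -8, -16, -24, -32, -40, -48]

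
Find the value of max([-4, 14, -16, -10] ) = 14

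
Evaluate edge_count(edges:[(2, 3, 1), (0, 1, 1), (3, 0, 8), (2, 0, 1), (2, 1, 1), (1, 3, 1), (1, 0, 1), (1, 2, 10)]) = 8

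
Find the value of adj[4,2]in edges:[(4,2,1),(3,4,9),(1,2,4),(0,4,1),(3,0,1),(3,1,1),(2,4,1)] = 1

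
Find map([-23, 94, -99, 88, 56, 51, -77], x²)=[529, 8836, 9801, 7744, 3136, 2601, 5929]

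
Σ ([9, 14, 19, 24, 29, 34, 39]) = 9 + 14 + 19 + 24 + 29 + 34 + 39
= 168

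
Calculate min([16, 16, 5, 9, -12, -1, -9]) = -12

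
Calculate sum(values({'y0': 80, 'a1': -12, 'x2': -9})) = 59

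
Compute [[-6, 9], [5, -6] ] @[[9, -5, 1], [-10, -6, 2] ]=[[-144, -24, 12], [105, 11, -7]]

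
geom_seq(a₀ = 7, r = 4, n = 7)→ [7, 28, 112, 448, 1792, 7168, 28672]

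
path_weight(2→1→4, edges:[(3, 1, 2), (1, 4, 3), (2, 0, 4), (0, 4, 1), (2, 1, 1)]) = 4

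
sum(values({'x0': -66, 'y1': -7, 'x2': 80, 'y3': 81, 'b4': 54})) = (-66) + (-7) + 80 + 81 + 54
= 142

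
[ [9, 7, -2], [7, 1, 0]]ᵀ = [[9, 7], [7, 1], [-2, 0]]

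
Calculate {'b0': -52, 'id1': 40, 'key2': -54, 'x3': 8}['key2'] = -54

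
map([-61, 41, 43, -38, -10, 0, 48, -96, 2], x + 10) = -61+10=-51, 41+10=51, 43+10=53, -38+10=-28, -10+10=0, 0+10=10, 48+10=58, -96+10=-86, 2+10=12
= [-51, 51, 53, -28, 0, 10, 58, -86, 12]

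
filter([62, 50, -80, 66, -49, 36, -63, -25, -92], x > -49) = keep x where x > -49: 62✓, 50✓, -80✗, 66✓, -49✗, 36✓, -63✗, -25✓, -92✗
= [62, 50, 66, 36, -25]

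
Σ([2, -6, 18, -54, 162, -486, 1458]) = 2 + -6 + 18 + -54 + 162 + -486 + 1458
= 1094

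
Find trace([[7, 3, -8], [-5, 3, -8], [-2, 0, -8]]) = 2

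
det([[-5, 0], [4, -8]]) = (-5)*(-8) - (0)*(4)
= 40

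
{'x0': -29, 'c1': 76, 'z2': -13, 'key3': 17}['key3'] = 17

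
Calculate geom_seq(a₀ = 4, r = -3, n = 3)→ [4, -12, 36]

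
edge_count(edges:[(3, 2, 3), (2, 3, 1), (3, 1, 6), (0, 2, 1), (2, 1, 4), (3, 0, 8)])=6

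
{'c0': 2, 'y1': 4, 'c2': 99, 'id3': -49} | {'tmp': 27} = {'c0': 2, 'y1': 4, 'c2': 99, 'id3': -49, 'tmp': 27}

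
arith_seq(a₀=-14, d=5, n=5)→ a_0 = -14 + 0*5 = -14
a_1 = -14 + 1*5 = -9
a_2 = -14 + 2*5 = -4
...
= [-14, -9, -4, 1, 6]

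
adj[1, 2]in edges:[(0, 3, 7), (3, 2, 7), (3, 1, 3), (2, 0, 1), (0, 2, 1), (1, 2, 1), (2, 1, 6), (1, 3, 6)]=1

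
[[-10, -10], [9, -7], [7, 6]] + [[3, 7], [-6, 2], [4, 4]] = [[-7, -3], [3, -5], [11, 10]]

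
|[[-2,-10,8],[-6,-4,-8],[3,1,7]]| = (1)*(-2)*det([[-4, -8], [1, 7]]) + (-1)*(-10)*det([[-6, -8], [3, 7]]) + (1)*(8)*det([[-6, -4], [3, 1]])
= 40 + -180 + 48
= -92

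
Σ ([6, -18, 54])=6 + -18 + 54
= 42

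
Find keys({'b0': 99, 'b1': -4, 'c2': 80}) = ['b0', 'b1', 'c2']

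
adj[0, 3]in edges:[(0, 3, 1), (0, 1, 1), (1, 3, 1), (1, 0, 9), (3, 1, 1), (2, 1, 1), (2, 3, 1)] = 1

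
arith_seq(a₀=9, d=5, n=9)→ a_0 = 9 + 0*5 = 9
a_1 = 9 + 1*5 = 14
a_2 = 9 + 2*5 = 19
...
= [9, 14, 19, 24, 29, 34, 39, 44, 49]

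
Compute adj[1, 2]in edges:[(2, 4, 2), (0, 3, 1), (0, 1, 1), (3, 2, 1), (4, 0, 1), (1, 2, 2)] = 2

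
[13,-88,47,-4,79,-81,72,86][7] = 86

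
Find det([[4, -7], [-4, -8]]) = (4)*(-8) - (-7)*(-4)
= -60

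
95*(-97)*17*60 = -9399300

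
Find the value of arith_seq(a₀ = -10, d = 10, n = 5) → [-10, 0, 10, 20, 30]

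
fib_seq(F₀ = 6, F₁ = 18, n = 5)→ [6, 18, 24, 42, 66]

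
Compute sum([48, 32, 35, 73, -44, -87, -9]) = 48 + 32 + 35 + 73 + (-44) + (-87) + (-9)
= 48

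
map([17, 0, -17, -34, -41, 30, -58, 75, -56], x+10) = 17+10=27, 0+10=10, -17+10=-7, -34+10=-24, -41+10=-31, 30+10=40, -58+10=-48, 75+10=85, -56+10=-46
= [27, 10, -7, -24, -31, 40, -48, 85, -46]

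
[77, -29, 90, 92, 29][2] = 90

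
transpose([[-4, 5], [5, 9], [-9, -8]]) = [[-4, 5, -9], [5, 9, -8]]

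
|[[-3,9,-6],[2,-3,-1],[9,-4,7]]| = (1)*(-3)*det([[-3, -1], [-4, 7]]) + (-1)*(9)*det([[2, -1], [9, 7]]) + (1)*(-6)*det([[2, -3], [9, -4]])
= 75 + -207 + -114
= -246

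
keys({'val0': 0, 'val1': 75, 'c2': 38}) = ['val0', 'val1', 'c2']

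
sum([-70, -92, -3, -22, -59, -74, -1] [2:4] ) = slice → [-3, -22]
(-3) + (-22)
= -25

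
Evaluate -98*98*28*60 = -16134720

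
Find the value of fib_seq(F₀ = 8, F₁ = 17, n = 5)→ [8, 17, 25, 42, 67]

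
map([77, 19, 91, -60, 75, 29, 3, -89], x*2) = 77*2=154, 19*2=38, 91*2=182, -60*2=-120, 75*2=150, 29*2=58, 3*2=6, -89*2=-178
= [154, 38, 182, -120, 150, 58, 6, -178]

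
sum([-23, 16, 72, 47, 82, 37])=231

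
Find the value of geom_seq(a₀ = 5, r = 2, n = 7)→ a_0 = 5*2^0 = 5
a_1 = 5*2^1 = 10
a_2 = 5*2^2 = 20
...
= [5, 10, 20, 40, 80, 160, 320]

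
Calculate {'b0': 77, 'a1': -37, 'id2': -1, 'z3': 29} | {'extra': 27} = {'b0': 77, 'a1': -37, 'id2': -1, 'z3': 29, 'extra': 27}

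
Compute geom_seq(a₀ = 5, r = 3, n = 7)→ a_0 = 5*3^0 = 5
a_1 = 5*3^1 = 15
a_2 = 5*3^2 = 45
...
= [5, 15, 45, 135, 405, 1215, 3645]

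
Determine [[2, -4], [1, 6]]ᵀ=[[2, 1], [-4, 6]]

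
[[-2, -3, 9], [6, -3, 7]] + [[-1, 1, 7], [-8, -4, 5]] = [[-3, -2, 16], [-2, -7, 12]]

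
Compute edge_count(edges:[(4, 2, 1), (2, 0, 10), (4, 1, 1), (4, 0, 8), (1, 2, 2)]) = 5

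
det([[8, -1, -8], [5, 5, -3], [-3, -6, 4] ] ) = 147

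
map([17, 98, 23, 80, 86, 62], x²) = (17)²=289, (98)²=9604, (23)²=529, (80)²=6400, (86)²=7396, (62)²=3844
= [289, 9604, 529, 6400, 7396, 3844]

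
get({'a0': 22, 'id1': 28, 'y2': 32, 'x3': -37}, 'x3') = -37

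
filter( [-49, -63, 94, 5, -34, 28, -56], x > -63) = keep x where x > -63: -49✓, -63✗, 94✓, 5✓, -34✓, 28✓, -56✓
= [-49, 94, 5, -34, 28, -56]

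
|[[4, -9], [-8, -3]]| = -84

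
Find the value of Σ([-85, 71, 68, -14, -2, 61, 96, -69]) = (-85) + 71 + 68 + (-14) + (-2) + 61 + 96 + (-69)
= 126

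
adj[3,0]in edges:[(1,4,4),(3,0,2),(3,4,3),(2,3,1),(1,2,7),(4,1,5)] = 2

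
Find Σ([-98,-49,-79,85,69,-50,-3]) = (-98) + (-49) + (-79) + 85 + 69 + (-50) + (-3)
= -125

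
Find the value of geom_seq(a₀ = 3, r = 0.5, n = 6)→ a_0 = 3*0.5^0 = 3.0
a_1 = 3*0.5^1 = 1.5
a_2 = 3*0.5^2 = 0.75
...
= [3.0, 1.5, 0.75, 0.375, 0.1875, 0.09375]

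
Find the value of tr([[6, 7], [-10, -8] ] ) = diagonal: 6 + (-8)
= -2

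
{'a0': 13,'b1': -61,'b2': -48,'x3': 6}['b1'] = -61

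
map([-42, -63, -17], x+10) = -42+10=-32, -63+10=-53, -17+10=-7
= [-32, -53, -7]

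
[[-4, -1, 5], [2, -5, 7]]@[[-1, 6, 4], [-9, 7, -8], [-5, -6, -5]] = C[0][0] = (-4)*(-1) + (-1)*(-9) + (5)*(-5) = -12
C[0][1] = (-4)*(6) + (-1)*(7) + (5)*(-6) = -61
C[0][2] = (-4)*(4) + (-1)*(-8) + (5)*(-5) = -33
C[1][0] = (2)*(-1) + (-5)*(-9) + (7)*(-5) = 8
C[1][1] = (2)*(6) + (-5)*(7) + (7)*(-6) = -65
C[1][2] = (2)*(4) + (-5)*(-8) + (7)*(-5) = 13
= [[-12, -61, -33], [8, -65, 13]]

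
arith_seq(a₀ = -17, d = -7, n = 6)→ a_0 = -17 + 0*-7 = -17
a_1 = -17 + 1*-7 = -24
a_2 = -17 + 2*-7 = -31
...
= [-17, -24, -31, -38, -45, -52]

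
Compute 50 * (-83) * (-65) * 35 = 9441250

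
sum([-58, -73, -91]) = (-58) + (-73) + (-91)
= -222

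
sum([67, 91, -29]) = 129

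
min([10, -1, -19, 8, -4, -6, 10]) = -19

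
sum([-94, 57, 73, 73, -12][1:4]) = 203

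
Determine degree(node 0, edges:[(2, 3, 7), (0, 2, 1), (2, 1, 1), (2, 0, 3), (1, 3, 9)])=2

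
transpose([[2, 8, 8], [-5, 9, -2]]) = [[2, -5], [8, 9], [8, -2]]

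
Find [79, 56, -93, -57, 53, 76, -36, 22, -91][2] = -93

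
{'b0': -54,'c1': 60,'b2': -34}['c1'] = 60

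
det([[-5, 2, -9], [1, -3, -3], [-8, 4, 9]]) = 285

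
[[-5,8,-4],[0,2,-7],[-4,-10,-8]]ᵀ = [[-5, 0, -4], [8, 2, -10], [-4, -7, -8]]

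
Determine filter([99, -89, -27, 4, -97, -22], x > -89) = keep x where x > -89: 99✓, -89✗, -27✓, 4✓, -97✗, -22✓
= [99, -27, 4, -22]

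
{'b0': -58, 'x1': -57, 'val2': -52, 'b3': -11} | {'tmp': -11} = {'b0': -58, 'x1': -57, 'val2': -52, 'b3': -11, 'tmp': -11}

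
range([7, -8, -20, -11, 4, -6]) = 27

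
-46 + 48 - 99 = -97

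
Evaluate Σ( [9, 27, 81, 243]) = 360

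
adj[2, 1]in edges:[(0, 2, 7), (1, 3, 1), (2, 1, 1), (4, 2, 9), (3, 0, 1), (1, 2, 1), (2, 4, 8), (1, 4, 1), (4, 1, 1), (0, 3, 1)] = 1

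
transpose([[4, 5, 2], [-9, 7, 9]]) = [[4, -9], [5, 7], [2, 9]]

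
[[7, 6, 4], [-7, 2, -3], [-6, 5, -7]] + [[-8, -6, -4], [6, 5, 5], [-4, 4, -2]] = [[-1, 0, 0], [-1, 7, 2], [-10, 9, -9]]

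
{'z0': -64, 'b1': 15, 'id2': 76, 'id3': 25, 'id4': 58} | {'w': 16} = {'z0': -64, 'b1': 15, 'id2': 76, 'id3': 25, 'id4': 58, 'w': 16}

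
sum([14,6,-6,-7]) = 7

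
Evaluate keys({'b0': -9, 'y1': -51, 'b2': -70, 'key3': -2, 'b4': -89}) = ['b0', 'y1', 'b2', 'key3', 'b4']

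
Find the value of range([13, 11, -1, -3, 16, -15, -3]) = 31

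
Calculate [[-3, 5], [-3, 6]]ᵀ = [[-3, -3], [5, 6]]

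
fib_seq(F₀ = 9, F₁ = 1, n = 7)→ [9, 1, 10, 11, 21, 32, 53]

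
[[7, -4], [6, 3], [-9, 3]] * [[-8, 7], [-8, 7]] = [[-24, 21], [-72, 63], [48, -42]]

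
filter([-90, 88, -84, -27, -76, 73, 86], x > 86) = keep x where x > 86: -90✗, 88✓, -84✗, -27✗, -76✗, 73✗, 86✗
= [88]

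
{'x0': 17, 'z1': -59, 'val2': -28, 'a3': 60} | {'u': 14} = {'x0': 17, 'z1': -59, 'val2': -28, 'a3': 60, 'u': 14}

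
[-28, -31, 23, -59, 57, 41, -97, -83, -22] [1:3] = [-31, 23]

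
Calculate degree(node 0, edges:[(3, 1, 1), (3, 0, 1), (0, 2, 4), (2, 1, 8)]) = 2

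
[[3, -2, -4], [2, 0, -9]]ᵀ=[[3, 2], [-2, 0], [-4, -9]]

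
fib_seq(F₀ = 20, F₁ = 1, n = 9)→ [20, 1, 21, 22, 43, 65, 108, 173, 281]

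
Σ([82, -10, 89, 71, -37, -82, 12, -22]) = 103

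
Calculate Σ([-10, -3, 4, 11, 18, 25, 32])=(-10) + (-3) + 4 + 11 + 18 + 25 + 32
= 77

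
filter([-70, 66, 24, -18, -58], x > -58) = keep x where x > -58: -70✗, 66✓, 24✓, -18✓, -58✗
= [66, 24, -18]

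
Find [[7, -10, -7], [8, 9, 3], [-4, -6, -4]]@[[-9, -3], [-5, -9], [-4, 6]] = C[0][0] = (7)*(-9) + (-10)*(-5) + (-7)*(-4) = 15
C[0][1] = (7)*(-3) + (-10)*(-9) + (-7)*(6) = 27
C[1][0] = (8)*(-9) + (9)*(-5) + (3)*(-4) = -129
C[1][1] = (8)*(-3) + (9)*(-9) + (3)*(6) = -87
C[2][0] = (-4)*(-9) + (-6)*(-5) + (-4)*(-4) = 82
C[2][1] = (-4)*(-3) + (-6)*(-9) + (-4)*(6) = 42
= [[15, 27], [-129, -87], [82, 42]]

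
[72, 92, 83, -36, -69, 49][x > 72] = keep x where x > 72: 72✗, 92✓, 83✓, -36✗, -69✗, 49✗
= [92, 83]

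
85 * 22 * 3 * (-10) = -56100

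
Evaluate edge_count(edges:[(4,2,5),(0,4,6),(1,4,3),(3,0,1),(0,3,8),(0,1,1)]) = 6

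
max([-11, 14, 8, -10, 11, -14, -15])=14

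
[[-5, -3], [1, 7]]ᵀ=[[-5, 1], [-3, 7]]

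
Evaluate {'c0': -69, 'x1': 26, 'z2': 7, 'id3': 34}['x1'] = 26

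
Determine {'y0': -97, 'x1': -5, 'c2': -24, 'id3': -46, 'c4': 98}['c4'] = 98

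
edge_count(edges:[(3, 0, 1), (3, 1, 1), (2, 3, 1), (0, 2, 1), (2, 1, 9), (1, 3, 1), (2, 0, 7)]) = 7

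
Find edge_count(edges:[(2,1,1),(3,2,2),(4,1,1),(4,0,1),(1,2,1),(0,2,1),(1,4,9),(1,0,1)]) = 8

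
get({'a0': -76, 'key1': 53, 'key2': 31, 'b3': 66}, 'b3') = 66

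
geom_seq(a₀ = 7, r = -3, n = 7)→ a_0 = 7*(-3)^0 = 7
a_1 = 7*(-3)^1 = -21
a_2 = 7*(-3)^2 = 63
...
= [7, -21, 63, -189, 567, -1701, 5103]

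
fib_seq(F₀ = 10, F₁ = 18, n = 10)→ [10, 18, 28, 46, 74, 120, 194, 314, 508, 822]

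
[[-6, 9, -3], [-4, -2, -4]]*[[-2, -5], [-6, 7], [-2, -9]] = [[-36, 120], [28, 42]]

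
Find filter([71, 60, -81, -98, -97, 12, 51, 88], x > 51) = keep x where x > 51: 71✓, 60✓, -81✗, -98✗, -97✗, 12✗, 51✗, 88✓
= [71, 60, 88]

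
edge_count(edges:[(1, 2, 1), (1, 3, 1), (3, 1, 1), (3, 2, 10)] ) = 4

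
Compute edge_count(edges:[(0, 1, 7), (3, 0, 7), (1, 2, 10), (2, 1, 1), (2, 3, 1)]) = 5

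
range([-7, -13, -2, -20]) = 18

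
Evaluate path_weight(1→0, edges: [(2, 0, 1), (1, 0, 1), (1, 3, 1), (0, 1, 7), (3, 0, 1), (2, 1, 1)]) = w(1→0)=1
= 1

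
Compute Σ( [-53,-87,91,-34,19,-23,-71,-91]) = -249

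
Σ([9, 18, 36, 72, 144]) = 279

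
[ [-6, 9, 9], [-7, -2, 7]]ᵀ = [[-6, -7], [9, -2], [9, 7]]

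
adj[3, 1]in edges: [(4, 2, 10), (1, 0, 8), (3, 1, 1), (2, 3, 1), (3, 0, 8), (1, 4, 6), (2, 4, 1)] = 1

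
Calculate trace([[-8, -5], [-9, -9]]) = diagonal: (-8) + (-9)
= -17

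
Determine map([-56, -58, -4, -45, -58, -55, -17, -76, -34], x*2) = -56*2=-112, -58*2=-116, -4*2=-8, -45*2=-90, -58*2=-116, -55*2=-110, -17*2=-34, -76*2=-152, -34*2=-68
= [-112, -116, -8, -90, -116, -110, -34, -152, -68]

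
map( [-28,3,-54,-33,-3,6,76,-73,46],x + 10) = [-18, 13, -44, -23, 7, 16, 86, -63, 56]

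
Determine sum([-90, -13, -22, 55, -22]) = -92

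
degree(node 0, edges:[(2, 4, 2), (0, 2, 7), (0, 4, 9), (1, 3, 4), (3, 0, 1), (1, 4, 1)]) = incident: (0,2), (0,4), (3,0)
= 3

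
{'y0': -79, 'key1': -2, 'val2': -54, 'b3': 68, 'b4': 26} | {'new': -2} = {'y0': -79, 'key1': -2, 'val2': -54, 'b3': 68, 'b4': 26, 'new': -2}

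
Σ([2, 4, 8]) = 2 + 4 + 8
= 14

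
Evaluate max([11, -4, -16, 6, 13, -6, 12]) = 13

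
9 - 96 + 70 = -17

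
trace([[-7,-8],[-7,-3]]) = -10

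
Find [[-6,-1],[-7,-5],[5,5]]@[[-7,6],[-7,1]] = C[0][0] = (-6)*(-7) + (-1)*(-7) = 49
C[0][1] = (-6)*(6) + (-1)*(1) = -37
C[1][0] = (-7)*(-7) + (-5)*(-7) = 84
C[1][1] = (-7)*(6) + (-5)*(1) = -47
C[2][0] = (5)*(-7) + (5)*(-7) = -70
C[2][1] = (5)*(6) + (5)*(1) = 35
= [[49, -37], [84, -47], [-70, 35]]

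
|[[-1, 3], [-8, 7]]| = 17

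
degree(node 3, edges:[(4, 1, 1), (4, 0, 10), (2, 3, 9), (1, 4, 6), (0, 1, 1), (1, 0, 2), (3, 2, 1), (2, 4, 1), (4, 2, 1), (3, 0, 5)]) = incident: (2,3), (3,2), (3,0)
= 3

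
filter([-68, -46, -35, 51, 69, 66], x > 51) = keep x where x > 51: -68✗, -46✗, -35✗, 51✗, 69✓, 66✓
= [69, 66]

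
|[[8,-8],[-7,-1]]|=(8)*(-1) - (-8)*(-7)
= -64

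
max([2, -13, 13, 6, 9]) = 13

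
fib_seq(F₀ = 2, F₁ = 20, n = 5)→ [2, 20, 22, 42, 64]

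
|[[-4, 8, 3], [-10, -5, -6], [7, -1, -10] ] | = (1)*(-4)*det([[-5, -6], [-1, -10]]) + (-1)*(8)*det([[-10, -6], [7, -10]]) + (1)*(3)*det([[-10, -5], [7, -1]])
= -176 + -1136 + 135
= -1177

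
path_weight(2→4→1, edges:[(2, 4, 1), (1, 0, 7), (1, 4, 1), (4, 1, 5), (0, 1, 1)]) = 6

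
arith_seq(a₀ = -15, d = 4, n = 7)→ a_0 = -15 + 0*4 = -15
a_1 = -15 + 1*4 = -11
a_2 = -15 + 2*4 = -7
...
= [-15, -11, -7, -3, 1, 5, 9]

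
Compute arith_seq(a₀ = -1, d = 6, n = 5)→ a_0 = -1 + 0*6 = -1
a_1 = -1 + 1*6 = 5
a_2 = -1 + 2*6 = 11
...
= [-1, 5, 11, 17, 23]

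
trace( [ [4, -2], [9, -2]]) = diagonal: 4 + (-2)
= 2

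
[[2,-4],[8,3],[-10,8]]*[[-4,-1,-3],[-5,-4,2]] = C[0][0] = (2)*(-4) + (-4)*(-5) = 12
C[0][1] = (2)*(-1) + (-4)*(-4) = 14
C[0][2] = (2)*(-3) + (-4)*(2) = -14
C[1][0] = (8)*(-4) + (3)*(-5) = -47
C[1][1] = (8)*(-1) + (3)*(-4) = -20
C[1][2] = (8)*(-3) + (3)*(2) = -18
... (3 more cells)
= [[12, 14, -14], [-47, -20, -18], [0, -22, 46]]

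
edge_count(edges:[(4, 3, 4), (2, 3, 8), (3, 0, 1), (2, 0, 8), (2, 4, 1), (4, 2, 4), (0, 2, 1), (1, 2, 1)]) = 8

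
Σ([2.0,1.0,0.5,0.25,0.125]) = 3.875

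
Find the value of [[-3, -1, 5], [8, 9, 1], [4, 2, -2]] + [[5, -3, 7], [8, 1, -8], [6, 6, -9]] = [[2, -4, 12], [16, 10, -7], [10, 8, -11]]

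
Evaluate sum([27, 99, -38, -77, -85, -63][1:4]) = slice → [99, -38, -77]
99 + (-38) + (-77)
= -16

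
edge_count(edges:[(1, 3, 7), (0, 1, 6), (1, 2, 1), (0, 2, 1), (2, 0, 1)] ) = 5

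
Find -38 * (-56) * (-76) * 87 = -14070336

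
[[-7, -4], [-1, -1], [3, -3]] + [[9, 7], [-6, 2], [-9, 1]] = [[2, 3], [-7, 1], [-6, -2]]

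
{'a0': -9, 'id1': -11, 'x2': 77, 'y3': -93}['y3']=-93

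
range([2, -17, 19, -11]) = 36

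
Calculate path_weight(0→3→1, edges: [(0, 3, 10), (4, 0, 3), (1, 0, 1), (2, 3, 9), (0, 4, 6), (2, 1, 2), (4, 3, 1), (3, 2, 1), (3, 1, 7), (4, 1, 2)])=17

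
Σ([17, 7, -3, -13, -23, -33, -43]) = 17 + 7 + (-3) + (-13) + (-23) + (-33) + (-43)
= -91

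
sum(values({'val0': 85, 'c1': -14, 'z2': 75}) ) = 146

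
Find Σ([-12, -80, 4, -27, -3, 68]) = (-12) + (-80) + 4 + (-27) + (-3) + 68
= -50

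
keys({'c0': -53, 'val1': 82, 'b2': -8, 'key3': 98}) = ['c0', 'val1', 'b2', 'key3']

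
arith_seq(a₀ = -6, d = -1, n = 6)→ a_0 = -6 + 0*-1 = -6
a_1 = -6 + 1*-1 = -7
a_2 = -6 + 2*-1 = -8
...
= [-6, -7, -8, -9, -10, -11]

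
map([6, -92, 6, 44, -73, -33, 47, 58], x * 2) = 6*2=12, -92*2=-184, 6*2=12, 44*2=88, -73*2=-146, -33*2=-66, 47*2=94, 58*2=116
= [12, -184, 12, 88, -146, -66, 94, 116]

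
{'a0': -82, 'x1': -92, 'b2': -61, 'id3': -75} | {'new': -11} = {'a0': -82, 'x1': -92, 'b2': -61, 'id3': -75, 'new': -11}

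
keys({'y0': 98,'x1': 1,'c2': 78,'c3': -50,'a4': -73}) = ['y0', 'x1', 'c2', 'c3', 'a4']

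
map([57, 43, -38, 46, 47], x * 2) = [114, 86, -76, 92, 94]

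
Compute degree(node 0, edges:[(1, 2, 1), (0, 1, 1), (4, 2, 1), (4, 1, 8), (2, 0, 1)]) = 2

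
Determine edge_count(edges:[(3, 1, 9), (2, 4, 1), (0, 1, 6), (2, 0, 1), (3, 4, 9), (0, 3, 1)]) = 6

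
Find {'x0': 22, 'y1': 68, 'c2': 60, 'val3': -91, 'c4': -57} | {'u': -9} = {'x0': 22, 'y1': 68, 'c2': 60, 'val3': -91, 'c4': -57, 'u': -9}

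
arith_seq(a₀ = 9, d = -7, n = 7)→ a_0 = 9 + 0*-7 = 9
a_1 = 9 + 1*-7 = 2
a_2 = 9 + 2*-7 = -5
...
= [9, 2, -5, -12, -19, -26, -33]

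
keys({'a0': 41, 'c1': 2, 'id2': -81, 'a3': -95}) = ['a0', 'c1', 'id2', 'a3']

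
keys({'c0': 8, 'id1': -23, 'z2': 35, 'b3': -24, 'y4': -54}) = ['c0', 'id1', 'z2', 'b3', 'y4']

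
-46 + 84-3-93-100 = -158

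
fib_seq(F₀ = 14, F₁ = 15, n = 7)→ [14, 15, 29, 44, 73, 117, 190]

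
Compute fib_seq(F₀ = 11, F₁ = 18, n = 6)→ F_2 = F_1 + F_0 = 29
F_3 = F_2 + F_1 = 47
F_4 = F_3 + F_2 = 76
...
= [11, 18, 29, 47, 76, 123]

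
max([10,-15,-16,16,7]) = 16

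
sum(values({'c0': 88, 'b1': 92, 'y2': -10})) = 88 + 92 + (-10)
= 170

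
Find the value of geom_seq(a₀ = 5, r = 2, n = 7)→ a_0 = 5*2^0 = 5
a_1 = 5*2^1 = 10
a_2 = 5*2^2 = 20
...
= [5, 10, 20, 40, 80, 160, 320]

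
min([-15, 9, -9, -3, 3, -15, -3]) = -15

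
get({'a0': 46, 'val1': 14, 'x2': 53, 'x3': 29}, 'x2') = 53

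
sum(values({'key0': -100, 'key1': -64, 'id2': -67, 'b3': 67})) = -164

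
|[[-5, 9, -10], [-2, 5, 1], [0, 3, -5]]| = 110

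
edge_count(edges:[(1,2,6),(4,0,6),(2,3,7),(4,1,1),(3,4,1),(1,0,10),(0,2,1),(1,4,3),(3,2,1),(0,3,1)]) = 10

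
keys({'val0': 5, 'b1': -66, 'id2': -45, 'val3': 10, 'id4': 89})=['val0', 'b1', 'id2', 'val3', 'id4']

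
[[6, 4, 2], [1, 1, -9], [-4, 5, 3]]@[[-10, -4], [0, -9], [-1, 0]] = C[0][0] = (6)*(-10) + (4)*(0) + (2)*(-1) = -62
C[0][1] = (6)*(-4) + (4)*(-9) + (2)*(0) = -60
C[1][0] = (1)*(-10) + (1)*(0) + (-9)*(-1) = -1
C[1][1] = (1)*(-4) + (1)*(-9) + (-9)*(0) = -13
C[2][0] = (-4)*(-10) + (5)*(0) + (3)*(-1) = 37
C[2][1] = (-4)*(-4) + (5)*(-9) + (3)*(0) = -29
= [[-62, -60], [-1, -13], [37, -29]]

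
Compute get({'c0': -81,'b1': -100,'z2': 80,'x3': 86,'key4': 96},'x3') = 86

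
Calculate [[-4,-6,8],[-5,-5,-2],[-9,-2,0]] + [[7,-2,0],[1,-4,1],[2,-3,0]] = [[3, -8, 8], [-4, -9, -1], [-7, -5, 0]]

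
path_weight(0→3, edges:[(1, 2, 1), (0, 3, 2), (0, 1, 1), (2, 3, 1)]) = 2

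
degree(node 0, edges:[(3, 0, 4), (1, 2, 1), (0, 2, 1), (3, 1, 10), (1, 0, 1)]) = 3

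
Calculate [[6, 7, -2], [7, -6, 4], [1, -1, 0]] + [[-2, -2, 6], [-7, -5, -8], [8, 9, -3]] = [[4, 5, 4], [0, -11, -4], [9, 8, -3]]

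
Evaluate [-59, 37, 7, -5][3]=-5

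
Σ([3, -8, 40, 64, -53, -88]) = -42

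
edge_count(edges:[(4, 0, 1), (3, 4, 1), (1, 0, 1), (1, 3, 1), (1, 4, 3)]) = 5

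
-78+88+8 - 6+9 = 21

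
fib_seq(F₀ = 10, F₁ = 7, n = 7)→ [10, 7, 17, 24, 41, 65, 106]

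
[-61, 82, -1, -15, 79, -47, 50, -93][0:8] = [-61, 82, -1, -15, 79, -47, 50, -93]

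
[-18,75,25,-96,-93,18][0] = -18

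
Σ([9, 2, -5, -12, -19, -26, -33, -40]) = 9 + 2 + (-5) + (-12) + (-19) + (-26) + (-33) + (-40)
= -124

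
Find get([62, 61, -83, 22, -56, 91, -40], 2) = -83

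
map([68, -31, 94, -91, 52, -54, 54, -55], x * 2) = 68*2=136, -31*2=-62, 94*2=188, -91*2=-182, 52*2=104, -54*2=-108, 54*2=108, -55*2=-110
= [136, -62, 188, -182, 104, -108, 108, -110]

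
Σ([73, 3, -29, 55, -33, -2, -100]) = -33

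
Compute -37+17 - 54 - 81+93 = -62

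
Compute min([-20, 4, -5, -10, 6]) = -20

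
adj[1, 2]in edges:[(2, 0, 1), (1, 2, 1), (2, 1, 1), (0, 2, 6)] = 1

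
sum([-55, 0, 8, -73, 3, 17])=(-55) + 0 + 8 + (-73) + 3 + 17
= -100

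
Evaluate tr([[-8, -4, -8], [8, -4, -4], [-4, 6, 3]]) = diagonal: (-8) + (-4) + 3
= -9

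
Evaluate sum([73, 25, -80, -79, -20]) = -81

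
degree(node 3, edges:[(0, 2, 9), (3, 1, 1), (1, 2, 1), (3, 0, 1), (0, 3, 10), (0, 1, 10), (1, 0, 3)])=incident: (3,1), (3,0), (0,3)
= 3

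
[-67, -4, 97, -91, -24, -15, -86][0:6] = [-67, -4, 97, -91, -24, -15]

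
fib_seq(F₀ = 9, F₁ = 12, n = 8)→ [9, 12, 21, 33, 54, 87, 141, 228]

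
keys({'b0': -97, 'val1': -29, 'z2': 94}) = ['b0', 'val1', 'z2']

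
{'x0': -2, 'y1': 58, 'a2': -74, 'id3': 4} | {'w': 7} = {'x0': -2, 'y1': 58, 'a2': -74, 'id3': 4, 'w': 7}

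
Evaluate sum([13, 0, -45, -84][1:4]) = slice → [0, -45, -84]
0 + (-45) + (-84)
= -129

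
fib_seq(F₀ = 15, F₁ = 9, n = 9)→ [15, 9, 24, 33, 57, 90, 147, 237, 384]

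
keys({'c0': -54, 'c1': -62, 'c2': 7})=['c0', 'c1', 'c2']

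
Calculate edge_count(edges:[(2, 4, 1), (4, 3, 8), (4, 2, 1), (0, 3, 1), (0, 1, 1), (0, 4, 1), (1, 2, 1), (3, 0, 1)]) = 8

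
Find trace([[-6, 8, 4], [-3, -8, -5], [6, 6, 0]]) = diagonal: (-6) + (-8) + 0
= -14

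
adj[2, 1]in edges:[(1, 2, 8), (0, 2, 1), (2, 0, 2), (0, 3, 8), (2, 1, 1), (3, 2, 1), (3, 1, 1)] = 1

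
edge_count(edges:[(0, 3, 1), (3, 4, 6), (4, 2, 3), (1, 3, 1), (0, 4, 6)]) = 5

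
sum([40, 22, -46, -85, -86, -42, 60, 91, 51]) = 5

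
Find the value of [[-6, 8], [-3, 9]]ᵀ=[[-6, -3], [8, 9]]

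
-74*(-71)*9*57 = 2695302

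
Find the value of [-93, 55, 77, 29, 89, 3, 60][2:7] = [77, 29, 89, 3, 60]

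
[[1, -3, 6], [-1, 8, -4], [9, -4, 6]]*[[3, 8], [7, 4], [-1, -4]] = C[0][0] = (1)*(3) + (-3)*(7) + (6)*(-1) = -24
C[0][1] = (1)*(8) + (-3)*(4) + (6)*(-4) = -28
C[1][0] = (-1)*(3) + (8)*(7) + (-4)*(-1) = 57
C[1][1] = (-1)*(8) + (8)*(4) + (-4)*(-4) = 40
C[2][0] = (9)*(3) + (-4)*(7) + (6)*(-1) = -7
C[2][1] = (9)*(8) + (-4)*(4) + (6)*(-4) = 32
= [[-24, -28], [57, 40], [-7, 32]]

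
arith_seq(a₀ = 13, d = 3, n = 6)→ [13, 16, 19, 22, 25, 28]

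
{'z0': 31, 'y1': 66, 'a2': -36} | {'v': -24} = {'z0': 31, 'y1': 66, 'a2': -36, 'v': -24}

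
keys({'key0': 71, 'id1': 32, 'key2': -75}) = ['key0', 'id1', 'key2']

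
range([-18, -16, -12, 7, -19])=26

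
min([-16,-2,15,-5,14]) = -16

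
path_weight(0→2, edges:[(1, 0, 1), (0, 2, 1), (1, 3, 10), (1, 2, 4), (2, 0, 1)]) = 1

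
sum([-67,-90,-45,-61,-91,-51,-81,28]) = -458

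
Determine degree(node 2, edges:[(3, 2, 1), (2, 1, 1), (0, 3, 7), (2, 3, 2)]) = 3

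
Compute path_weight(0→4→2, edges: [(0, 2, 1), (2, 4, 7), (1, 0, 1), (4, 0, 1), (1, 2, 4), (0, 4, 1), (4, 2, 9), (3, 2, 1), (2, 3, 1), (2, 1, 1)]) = w(0→4)=1 + w(4→2)=9
= 10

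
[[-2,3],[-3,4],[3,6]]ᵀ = [[-2, -3, 3], [3, 4, 6]]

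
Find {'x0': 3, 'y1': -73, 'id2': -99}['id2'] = -99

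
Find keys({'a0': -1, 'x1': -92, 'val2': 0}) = ['a0', 'x1', 'val2']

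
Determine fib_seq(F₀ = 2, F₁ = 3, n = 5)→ F_2 = F_1 + F_0 = 5
F_3 = F_2 + F_1 = 8
F_4 = F_3 + F_2 = 13
= [2, 3, 5, 8, 13]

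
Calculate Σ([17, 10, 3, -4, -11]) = 15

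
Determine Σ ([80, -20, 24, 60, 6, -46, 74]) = 80 + (-20) + 24 + 60 + 6 + (-46) + 74
= 178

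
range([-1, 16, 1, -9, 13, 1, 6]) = 25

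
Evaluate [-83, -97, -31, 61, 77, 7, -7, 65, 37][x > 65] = [77]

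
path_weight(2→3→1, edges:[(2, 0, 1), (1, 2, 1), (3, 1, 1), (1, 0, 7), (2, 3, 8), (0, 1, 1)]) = 9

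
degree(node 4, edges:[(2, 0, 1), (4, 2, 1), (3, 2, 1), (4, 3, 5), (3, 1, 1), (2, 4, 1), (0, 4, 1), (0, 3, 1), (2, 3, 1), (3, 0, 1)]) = incident: (4,2), (4,3), (2,4), (0,4)
= 4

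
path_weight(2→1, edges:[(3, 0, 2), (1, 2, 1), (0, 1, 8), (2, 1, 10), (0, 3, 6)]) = 10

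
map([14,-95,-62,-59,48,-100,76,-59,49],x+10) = [24, -85, -52, -49, 58, -90, 86, -49, 59]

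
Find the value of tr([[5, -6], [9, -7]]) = diagonal: 5 + (-7)
= -2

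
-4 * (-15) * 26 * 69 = 107640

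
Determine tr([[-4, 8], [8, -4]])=-8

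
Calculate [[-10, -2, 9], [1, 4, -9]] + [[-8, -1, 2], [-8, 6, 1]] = [[-18, -3, 11], [-7, 10, -8]]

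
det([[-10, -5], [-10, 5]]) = -100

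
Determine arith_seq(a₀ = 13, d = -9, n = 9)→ a_0 = 13 + 0*-9 = 13
a_1 = 13 + 1*-9 = 4
a_2 = 13 + 2*-9 = -5
...
= [13, 4, -5, -14, -23, -32, -41, -50, -59]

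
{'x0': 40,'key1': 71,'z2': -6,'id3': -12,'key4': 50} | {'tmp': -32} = {'x0': 40, 'key1': 71, 'z2': -6, 'id3': -12, 'key4': 50, 'tmp': -32}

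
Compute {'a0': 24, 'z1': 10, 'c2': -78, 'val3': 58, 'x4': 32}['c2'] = -78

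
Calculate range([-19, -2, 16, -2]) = 35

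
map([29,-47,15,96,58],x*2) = 29*2=58, -47*2=-94, 15*2=30, 96*2=192, 58*2=116
= [58, -94, 30, 192, 116]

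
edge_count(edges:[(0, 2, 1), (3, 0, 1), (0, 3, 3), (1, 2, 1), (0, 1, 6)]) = 5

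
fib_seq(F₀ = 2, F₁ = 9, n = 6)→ F_2 = F_1 + F_0 = 11
F_3 = F_2 + F_1 = 20
F_4 = F_3 + F_2 = 31
...
= [2, 9, 11, 20, 31, 51]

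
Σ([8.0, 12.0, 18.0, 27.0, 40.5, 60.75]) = 8.0 + 12.0 + 18.0 + 27.0 + 40.5 + 60.75
= 166.25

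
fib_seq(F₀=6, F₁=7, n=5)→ [6, 7, 13, 20, 33]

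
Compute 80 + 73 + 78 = 231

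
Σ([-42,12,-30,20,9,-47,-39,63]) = -54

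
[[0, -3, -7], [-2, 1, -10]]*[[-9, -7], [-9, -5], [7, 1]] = [[-22, 8], [-61, -1]]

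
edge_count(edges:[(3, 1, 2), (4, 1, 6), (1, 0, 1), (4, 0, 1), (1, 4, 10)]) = 5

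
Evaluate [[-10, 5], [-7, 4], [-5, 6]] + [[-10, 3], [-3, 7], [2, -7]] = [[-20, 8], [-10, 11], [-3, -1]]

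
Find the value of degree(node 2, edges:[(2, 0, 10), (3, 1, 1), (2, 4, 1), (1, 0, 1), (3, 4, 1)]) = 2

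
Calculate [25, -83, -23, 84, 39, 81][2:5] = [-23, 84, 39]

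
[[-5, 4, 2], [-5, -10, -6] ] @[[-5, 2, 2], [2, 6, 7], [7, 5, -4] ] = C[0][0] = (-5)*(-5) + (4)*(2) + (2)*(7) = 47
C[0][1] = (-5)*(2) + (4)*(6) + (2)*(5) = 24
C[0][2] = (-5)*(2) + (4)*(7) + (2)*(-4) = 10
C[1][0] = (-5)*(-5) + (-10)*(2) + (-6)*(7) = -37
C[1][1] = (-5)*(2) + (-10)*(6) + (-6)*(5) = -100
C[1][2] = (-5)*(2) + (-10)*(7) + (-6)*(-4) = -56
= [[47, 24, 10], [-37, -100, -56]]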